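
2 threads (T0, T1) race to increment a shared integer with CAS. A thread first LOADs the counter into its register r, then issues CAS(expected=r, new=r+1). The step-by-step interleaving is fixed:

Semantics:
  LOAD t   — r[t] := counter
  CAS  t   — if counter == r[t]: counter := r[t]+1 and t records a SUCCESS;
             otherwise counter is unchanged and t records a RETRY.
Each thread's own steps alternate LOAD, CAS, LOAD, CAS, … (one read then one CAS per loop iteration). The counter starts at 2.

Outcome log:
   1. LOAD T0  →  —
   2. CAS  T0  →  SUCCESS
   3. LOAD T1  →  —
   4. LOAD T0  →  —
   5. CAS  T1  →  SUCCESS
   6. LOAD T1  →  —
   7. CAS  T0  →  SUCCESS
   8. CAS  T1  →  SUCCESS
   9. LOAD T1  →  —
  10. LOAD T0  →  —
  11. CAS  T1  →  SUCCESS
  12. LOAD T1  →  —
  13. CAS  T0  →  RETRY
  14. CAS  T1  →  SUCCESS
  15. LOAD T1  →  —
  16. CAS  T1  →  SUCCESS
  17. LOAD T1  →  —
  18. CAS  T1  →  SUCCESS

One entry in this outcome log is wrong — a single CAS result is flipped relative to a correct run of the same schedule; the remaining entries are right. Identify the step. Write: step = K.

step = 7

Reference trace:
   1) LOAD T0:  M=2  r_T0=2
   2) CAS  T0:  M=3  r_T0=2 ✓
   3) LOAD T1:  M=3  r_T1=3
   4) LOAD T0:  M=3  r_T0=3
   5) CAS  T1:  M=4  r_T1=3 ✓
   6) LOAD T1:  M=4  r_T1=4
   7) CAS  T0:  M=4  r_T0=3 ✗
   8) CAS  T1:  M=5  r_T1=4 ✓
   9) LOAD T1:  M=5  r_T1=5
  10) LOAD T0:  M=5  r_T0=5
  11) CAS  T1:  M=6  r_T1=5 ✓
  12) LOAD T1:  M=6  r_T1=6
  13) CAS  T0:  M=6  r_T0=5 ✗
  14) CAS  T1:  M=7  r_T1=6 ✓
  15) LOAD T1:  M=7  r_T1=7
  16) CAS  T1:  M=8  r_T1=7 ✓
  17) LOAD T1:  M=8  r_T1=8
  18) CAS  T1:  M=9  r_T1=8 ✓
Log disagrees first at step 7.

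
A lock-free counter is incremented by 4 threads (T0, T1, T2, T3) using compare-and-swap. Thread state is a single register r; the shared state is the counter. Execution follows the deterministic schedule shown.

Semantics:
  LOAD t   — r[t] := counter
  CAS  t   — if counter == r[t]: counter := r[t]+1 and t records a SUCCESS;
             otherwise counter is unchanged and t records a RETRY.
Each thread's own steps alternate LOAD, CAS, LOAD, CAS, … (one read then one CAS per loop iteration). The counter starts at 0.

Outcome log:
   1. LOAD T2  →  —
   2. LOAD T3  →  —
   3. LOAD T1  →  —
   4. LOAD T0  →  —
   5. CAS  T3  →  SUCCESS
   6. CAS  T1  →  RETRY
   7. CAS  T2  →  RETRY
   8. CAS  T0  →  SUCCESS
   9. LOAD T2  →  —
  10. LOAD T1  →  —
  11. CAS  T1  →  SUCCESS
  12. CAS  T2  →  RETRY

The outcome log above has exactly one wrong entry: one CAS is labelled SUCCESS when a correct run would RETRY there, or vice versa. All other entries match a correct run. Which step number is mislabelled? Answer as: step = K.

step = 8

Correct run:
T2 LOAD — after: cnt=0, r=0 — load
T3 LOAD — after: cnt=0, r=0 — load
T1 LOAD — after: cnt=0, r=0 — load
T0 LOAD — after: cnt=0, r=0 — load
T3 CAS — after: cnt=1, r=0 — ok
T1 CAS — after: cnt=1, r=0 — retry
T2 CAS — after: cnt=1, r=0 — retry
T0 CAS — after: cnt=1, r=0 — retry
T2 LOAD — after: cnt=1, r=1 — load
T1 LOAD — after: cnt=1, r=1 — load
T1 CAS — after: cnt=2, r=1 — ok
T2 CAS — after: cnt=2, r=1 — retry
Log disagrees first at step 8.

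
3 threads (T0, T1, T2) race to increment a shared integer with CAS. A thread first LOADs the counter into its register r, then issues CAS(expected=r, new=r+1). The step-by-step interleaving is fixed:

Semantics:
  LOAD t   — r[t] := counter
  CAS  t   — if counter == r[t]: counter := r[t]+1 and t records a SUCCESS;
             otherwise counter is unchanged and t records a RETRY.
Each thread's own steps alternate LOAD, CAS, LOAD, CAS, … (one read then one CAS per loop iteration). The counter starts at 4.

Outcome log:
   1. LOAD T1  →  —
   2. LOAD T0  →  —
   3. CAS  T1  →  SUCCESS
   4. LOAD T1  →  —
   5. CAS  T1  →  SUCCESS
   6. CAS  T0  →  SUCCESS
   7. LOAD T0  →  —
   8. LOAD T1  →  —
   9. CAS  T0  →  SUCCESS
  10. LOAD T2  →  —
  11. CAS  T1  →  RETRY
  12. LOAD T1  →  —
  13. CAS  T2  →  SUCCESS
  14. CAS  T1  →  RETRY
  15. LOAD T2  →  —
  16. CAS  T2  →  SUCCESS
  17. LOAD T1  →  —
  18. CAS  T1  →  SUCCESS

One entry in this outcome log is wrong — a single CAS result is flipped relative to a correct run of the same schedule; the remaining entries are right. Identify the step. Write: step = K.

step = 6

Reference trace:
[1] T1.load  rd  (counter 4, T1.r 4)
[2] T0.load  rd  (counter 4, T0.r 4)
[3] T1.cas  hit  (counter 5, T1.r 4)
[4] T1.load  rd  (counter 5, T1.r 5)
[5] T1.cas  hit  (counter 6, T1.r 5)
[6] T0.cas  miss  (counter 6, T0.r 4)
[7] T0.load  rd  (counter 6, T0.r 6)
[8] T1.load  rd  (counter 6, T1.r 6)
[9] T0.cas  hit  (counter 7, T0.r 6)
[10] T2.load  rd  (counter 7, T2.r 7)
[11] T1.cas  miss  (counter 7, T1.r 6)
[12] T1.load  rd  (counter 7, T1.r 7)
[13] T2.cas  hit  (counter 8, T2.r 7)
[14] T1.cas  miss  (counter 8, T1.r 7)
[15] T2.load  rd  (counter 8, T2.r 8)
[16] T2.cas  hit  (counter 9, T2.r 8)
[17] T1.load  rd  (counter 9, T1.r 9)
[18] T1.cas  hit  (counter 10, T1.r 9)
Flip is step 6.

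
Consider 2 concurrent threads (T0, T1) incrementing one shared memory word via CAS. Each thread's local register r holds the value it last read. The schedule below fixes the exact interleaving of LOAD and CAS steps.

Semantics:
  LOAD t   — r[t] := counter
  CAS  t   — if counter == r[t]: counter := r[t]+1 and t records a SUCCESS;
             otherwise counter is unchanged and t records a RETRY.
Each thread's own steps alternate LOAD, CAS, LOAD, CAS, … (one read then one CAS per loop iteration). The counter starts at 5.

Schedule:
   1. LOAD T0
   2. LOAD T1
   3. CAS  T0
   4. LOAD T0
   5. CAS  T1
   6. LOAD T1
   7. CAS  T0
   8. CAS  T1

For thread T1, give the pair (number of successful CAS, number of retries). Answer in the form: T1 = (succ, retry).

T1 = (0, 2)

#1 T0 reads 5
#2 T1 reads 5
#3 T0 CAS(5→6) writes; counter now 6
#4 T0 reads 6
#5 T1 CAS(5→6) fails; counter now 6
#6 T1 reads 6
#7 T0 CAS(6→7) writes; counter now 7
#8 T1 CAS(6→7) fails; counter now 7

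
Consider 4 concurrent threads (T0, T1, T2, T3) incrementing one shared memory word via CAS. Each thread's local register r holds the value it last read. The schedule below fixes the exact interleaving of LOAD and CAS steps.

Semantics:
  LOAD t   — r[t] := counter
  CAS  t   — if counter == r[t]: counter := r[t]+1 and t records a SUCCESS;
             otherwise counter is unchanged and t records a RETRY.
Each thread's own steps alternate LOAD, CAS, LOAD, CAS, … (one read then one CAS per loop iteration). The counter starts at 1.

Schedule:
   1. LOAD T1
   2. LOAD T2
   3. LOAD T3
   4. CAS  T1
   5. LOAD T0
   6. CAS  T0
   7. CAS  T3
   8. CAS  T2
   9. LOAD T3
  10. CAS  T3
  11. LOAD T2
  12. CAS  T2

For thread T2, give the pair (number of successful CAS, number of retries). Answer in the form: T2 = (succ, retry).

1. LOAD T1 → mem=1 r[T1]=1 [LOAD]
2. LOAD T2 → mem=1 r[T2]=1 [LOAD]
3. LOAD T3 → mem=1 r[T3]=1 [LOAD]
4. CAS T1 → mem=2 r[T1]=1 [OK]
5. LOAD T0 → mem=2 r[T0]=2 [LOAD]
6. CAS T0 → mem=3 r[T0]=2 [OK]
7. CAS T3 → mem=3 r[T3]=1 [RETRY]
8. CAS T2 → mem=3 r[T2]=1 [RETRY]
9. LOAD T3 → mem=3 r[T3]=3 [LOAD]
10. CAS T3 → mem=4 r[T3]=3 [OK]
11. LOAD T2 → mem=4 r[T2]=4 [LOAD]
12. CAS T2 → mem=5 r[T2]=4 [OK]

T2 = (1, 1)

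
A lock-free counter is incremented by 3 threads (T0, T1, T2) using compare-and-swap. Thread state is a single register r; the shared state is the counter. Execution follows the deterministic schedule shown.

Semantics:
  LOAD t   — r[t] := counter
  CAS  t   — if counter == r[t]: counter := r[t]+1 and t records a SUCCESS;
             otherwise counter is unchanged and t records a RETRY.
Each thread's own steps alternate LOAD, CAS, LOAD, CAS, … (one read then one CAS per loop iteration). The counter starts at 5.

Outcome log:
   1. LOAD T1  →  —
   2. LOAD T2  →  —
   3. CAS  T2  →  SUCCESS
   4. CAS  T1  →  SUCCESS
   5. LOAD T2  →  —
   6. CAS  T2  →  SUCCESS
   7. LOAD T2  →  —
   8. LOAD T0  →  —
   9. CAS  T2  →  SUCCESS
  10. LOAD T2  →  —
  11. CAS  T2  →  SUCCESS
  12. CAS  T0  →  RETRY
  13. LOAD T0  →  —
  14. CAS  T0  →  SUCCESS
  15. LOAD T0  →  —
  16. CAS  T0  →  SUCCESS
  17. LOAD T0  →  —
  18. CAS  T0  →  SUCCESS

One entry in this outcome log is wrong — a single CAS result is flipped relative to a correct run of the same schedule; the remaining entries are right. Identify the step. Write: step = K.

Correct run:
   1) LOAD T1:  M=5  r_T1=5
   2) LOAD T2:  M=5  r_T2=5
   3) CAS  T2:  M=6  r_T2=5 ✓
   4) CAS  T1:  M=6  r_T1=5 ✗
   5) LOAD T2:  M=6  r_T2=6
   6) CAS  T2:  M=7  r_T2=6 ✓
   7) LOAD T2:  M=7  r_T2=7
   8) LOAD T0:  M=7  r_T0=7
   9) CAS  T2:  M=8  r_T2=7 ✓
  10) LOAD T2:  M=8  r_T2=8
  11) CAS  T2:  M=9  r_T2=8 ✓
  12) CAS  T0:  M=9  r_T0=7 ✗
  13) LOAD T0:  M=9  r_T0=9
  14) CAS  T0:  M=10  r_T0=9 ✓
  15) LOAD T0:  M=10  r_T0=10
  16) CAS  T0:  M=11  r_T0=10 ✓
  17) LOAD T0:  M=11  r_T0=11
  18) CAS  T0:  M=12  r_T0=11 ✓
Flip is step 4.

step = 4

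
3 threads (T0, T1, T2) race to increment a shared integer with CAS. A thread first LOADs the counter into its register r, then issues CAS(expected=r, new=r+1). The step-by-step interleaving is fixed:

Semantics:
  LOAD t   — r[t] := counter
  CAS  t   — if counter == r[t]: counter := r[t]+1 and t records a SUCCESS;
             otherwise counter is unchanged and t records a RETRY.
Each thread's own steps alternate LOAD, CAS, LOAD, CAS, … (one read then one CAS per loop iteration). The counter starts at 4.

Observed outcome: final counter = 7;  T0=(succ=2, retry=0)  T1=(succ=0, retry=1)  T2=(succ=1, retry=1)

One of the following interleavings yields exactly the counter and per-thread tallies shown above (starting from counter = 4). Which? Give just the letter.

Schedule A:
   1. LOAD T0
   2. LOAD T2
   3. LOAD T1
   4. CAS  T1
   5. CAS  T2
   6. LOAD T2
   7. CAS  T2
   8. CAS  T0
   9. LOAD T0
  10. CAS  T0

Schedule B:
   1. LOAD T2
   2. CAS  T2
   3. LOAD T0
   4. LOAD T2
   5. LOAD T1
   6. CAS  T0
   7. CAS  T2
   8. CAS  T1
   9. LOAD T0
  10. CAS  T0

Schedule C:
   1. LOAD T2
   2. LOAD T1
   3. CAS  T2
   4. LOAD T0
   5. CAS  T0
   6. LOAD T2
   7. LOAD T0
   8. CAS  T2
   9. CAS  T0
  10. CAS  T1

B

Simulating candidate B:
#1 T2 reads 4
#2 T2 CAS(4→5) writes; counter now 5
#3 T0 reads 5
#4 T2 reads 5
#5 T1 reads 5
#6 T0 CAS(5→6) writes; counter now 6
#7 T2 CAS(5→6) fails; counter now 6
#8 T1 CAS(5→6) fails; counter now 6
#9 T0 reads 6
#10 T0 CAS(6→7) writes; counter now 7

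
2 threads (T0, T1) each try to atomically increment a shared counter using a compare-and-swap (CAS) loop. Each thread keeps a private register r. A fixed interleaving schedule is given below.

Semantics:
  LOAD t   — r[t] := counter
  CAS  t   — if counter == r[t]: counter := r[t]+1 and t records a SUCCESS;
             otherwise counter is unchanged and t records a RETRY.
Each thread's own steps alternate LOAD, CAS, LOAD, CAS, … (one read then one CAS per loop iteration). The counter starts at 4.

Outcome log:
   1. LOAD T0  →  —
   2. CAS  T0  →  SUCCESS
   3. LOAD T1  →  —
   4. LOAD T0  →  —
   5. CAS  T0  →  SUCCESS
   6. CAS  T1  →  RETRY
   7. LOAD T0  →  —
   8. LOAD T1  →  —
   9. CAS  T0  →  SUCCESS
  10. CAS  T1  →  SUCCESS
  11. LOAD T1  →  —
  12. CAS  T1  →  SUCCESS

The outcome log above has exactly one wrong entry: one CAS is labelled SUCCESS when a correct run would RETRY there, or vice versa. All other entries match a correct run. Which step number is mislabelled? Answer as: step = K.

step = 10

Re-executing:
[1] T0.load  rd  (counter 4, T0.r 4)
[2] T0.cas  hit  (counter 5, T0.r 4)
[3] T1.load  rd  (counter 5, T1.r 5)
[4] T0.load  rd  (counter 5, T0.r 5)
[5] T0.cas  hit  (counter 6, T0.r 5)
[6] T1.cas  miss  (counter 6, T1.r 5)
[7] T0.load  rd  (counter 6, T0.r 6)
[8] T1.load  rd  (counter 6, T1.r 6)
[9] T0.cas  hit  (counter 7, T0.r 6)
[10] T1.cas  miss  (counter 7, T1.r 6)
[11] T1.load  rd  (counter 7, T1.r 7)
[12] T1.cas  hit  (counter 8, T1.r 7)
Log disagrees first at step 10.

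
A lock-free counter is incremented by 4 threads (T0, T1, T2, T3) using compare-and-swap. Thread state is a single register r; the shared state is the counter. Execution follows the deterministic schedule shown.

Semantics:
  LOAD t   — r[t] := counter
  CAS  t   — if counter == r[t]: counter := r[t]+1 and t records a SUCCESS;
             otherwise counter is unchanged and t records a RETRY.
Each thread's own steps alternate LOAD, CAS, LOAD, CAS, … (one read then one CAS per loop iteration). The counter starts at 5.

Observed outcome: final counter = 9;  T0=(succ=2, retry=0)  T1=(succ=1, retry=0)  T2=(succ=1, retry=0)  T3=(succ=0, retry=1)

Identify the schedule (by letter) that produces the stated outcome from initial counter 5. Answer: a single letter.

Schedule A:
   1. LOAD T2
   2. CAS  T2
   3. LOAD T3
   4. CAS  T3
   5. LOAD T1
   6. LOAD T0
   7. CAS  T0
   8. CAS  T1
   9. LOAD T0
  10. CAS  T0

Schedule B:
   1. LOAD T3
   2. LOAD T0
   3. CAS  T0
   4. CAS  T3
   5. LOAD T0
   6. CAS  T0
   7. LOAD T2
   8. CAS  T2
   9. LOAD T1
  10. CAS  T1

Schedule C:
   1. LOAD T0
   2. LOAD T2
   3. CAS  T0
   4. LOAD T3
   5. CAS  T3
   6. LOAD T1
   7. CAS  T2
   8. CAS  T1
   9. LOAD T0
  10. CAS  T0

Tracing schedule B:
1. LOAD T3 → mem=5 r[T3]=5 [LOAD]
2. LOAD T0 → mem=5 r[T0]=5 [LOAD]
3. CAS T0 → mem=6 r[T0]=5 [OK]
4. CAS T3 → mem=6 r[T3]=5 [RETRY]
5. LOAD T0 → mem=6 r[T0]=6 [LOAD]
6. CAS T0 → mem=7 r[T0]=6 [OK]
7. LOAD T2 → mem=7 r[T2]=7 [LOAD]
8. CAS T2 → mem=8 r[T2]=7 [OK]
9. LOAD T1 → mem=8 r[T1]=8 [LOAD]
10. CAS T1 → mem=9 r[T1]=8 [OK]

B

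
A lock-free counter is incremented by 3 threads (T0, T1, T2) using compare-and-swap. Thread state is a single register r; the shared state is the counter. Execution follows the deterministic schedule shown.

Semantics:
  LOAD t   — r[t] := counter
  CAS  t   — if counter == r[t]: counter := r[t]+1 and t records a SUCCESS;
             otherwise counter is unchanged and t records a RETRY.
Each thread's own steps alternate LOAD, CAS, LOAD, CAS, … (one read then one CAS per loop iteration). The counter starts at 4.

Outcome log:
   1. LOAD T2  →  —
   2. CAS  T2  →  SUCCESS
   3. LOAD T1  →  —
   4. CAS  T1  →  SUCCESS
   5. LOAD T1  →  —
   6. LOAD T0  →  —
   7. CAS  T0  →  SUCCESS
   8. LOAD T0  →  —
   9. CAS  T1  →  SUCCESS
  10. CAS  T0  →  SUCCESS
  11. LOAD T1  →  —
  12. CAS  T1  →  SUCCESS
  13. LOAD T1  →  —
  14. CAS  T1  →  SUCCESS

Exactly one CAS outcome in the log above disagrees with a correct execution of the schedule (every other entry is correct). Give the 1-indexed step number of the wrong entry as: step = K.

Correct run:
#1 T2 reads 4
#2 T2 CAS(4→5) writes; counter now 5
#3 T1 reads 5
#4 T1 CAS(5→6) writes; counter now 6
#5 T1 reads 6
#6 T0 reads 6
#7 T0 CAS(6→7) writes; counter now 7
#8 T0 reads 7
#9 T1 CAS(6→7) fails; counter now 7
#10 T0 CAS(7→8) writes; counter now 8
#11 T1 reads 8
#12 T1 CAS(8→9) writes; counter now 9
#13 T1 reads 9
#14 T1 CAS(9→10) writes; counter now 10
Flip is step 9.

step = 9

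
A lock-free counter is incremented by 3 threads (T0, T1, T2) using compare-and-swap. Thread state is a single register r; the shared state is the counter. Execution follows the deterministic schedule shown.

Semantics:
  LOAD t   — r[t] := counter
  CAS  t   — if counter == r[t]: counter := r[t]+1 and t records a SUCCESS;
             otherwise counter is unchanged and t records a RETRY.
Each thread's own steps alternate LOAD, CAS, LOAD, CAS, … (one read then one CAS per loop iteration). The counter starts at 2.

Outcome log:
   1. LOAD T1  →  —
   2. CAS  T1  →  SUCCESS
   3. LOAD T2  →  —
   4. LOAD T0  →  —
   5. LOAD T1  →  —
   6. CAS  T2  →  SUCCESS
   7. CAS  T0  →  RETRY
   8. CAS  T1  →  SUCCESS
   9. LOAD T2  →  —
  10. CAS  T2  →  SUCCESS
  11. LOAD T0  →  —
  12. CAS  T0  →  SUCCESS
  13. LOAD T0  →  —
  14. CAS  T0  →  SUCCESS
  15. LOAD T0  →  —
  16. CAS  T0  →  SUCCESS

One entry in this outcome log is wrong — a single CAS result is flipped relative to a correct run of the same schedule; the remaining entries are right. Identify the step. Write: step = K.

Re-executing:
[1] T1.load  rd  (counter 2, T1.r 2)
[2] T1.cas  hit  (counter 3, T1.r 2)
[3] T2.load  rd  (counter 3, T2.r 3)
[4] T0.load  rd  (counter 3, T0.r 3)
[5] T1.load  rd  (counter 3, T1.r 3)
[6] T2.cas  hit  (counter 4, T2.r 3)
[7] T0.cas  miss  (counter 4, T0.r 3)
[8] T1.cas  miss  (counter 4, T1.r 3)
[9] T2.load  rd  (counter 4, T2.r 4)
[10] T2.cas  hit  (counter 5, T2.r 4)
[11] T0.load  rd  (counter 5, T0.r 5)
[12] T0.cas  hit  (counter 6, T0.r 5)
[13] T0.load  rd  (counter 6, T0.r 6)
[14] T0.cas  hit  (counter 7, T0.r 6)
[15] T0.load  rd  (counter 7, T0.r 7)
[16] T0.cas  hit  (counter 8, T0.r 7)
Flip is step 8.

step = 8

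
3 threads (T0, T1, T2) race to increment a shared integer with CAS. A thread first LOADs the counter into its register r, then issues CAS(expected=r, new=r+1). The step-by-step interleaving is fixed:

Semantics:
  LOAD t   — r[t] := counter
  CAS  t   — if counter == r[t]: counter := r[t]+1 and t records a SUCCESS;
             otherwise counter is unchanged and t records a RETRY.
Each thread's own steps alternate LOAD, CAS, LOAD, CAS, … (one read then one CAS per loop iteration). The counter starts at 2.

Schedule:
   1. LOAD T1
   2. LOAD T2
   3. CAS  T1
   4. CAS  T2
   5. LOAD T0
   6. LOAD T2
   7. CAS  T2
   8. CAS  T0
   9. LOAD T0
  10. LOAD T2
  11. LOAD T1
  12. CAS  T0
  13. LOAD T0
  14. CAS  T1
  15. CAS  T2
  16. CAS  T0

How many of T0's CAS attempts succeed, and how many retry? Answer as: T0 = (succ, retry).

#1 T1 reads 2
#2 T2 reads 2
#3 T1 CAS(2→3) writes; counter now 3
#4 T2 CAS(2→3) fails; counter now 3
#5 T0 reads 3
#6 T2 reads 3
#7 T2 CAS(3→4) writes; counter now 4
#8 T0 CAS(3→4) fails; counter now 4
#9 T0 reads 4
#10 T2 reads 4
#11 T1 reads 4
#12 T0 CAS(4→5) writes; counter now 5
#13 T0 reads 5
#14 T1 CAS(4→5) fails; counter now 5
#15 T2 CAS(4→5) fails; counter now 5
#16 T0 CAS(5→6) writes; counter now 6

T0 = (2, 1)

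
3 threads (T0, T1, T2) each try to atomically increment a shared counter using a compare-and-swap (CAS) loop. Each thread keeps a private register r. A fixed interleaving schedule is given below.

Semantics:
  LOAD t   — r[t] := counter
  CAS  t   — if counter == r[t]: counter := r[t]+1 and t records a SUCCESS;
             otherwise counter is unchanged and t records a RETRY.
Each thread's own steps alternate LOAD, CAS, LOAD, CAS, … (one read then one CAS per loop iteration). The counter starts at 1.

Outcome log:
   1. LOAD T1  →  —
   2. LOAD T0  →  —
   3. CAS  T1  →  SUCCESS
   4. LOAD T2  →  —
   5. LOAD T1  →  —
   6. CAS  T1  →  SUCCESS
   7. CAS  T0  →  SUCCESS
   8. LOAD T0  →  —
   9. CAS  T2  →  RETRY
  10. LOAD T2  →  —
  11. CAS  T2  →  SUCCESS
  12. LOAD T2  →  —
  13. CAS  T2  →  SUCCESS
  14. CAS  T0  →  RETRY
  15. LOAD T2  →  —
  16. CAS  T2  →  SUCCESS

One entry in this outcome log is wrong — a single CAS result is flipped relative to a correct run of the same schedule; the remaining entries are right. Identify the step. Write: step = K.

Correct run:
#1 T1 reads 1
#2 T0 reads 1
#3 T1 CAS(1→2) writes; counter now 2
#4 T2 reads 2
#5 T1 reads 2
#6 T1 CAS(2→3) writes; counter now 3
#7 T0 CAS(1→2) fails; counter now 3
#8 T0 reads 3
#9 T2 CAS(2→3) fails; counter now 3
#10 T2 reads 3
#11 T2 CAS(3→4) writes; counter now 4
#12 T2 reads 4
#13 T2 CAS(4→5) writes; counter now 5
#14 T0 CAS(3→4) fails; counter now 5
#15 T2 reads 5
#16 T2 CAS(5→6) writes; counter now 6
Log disagrees first at step 7.

step = 7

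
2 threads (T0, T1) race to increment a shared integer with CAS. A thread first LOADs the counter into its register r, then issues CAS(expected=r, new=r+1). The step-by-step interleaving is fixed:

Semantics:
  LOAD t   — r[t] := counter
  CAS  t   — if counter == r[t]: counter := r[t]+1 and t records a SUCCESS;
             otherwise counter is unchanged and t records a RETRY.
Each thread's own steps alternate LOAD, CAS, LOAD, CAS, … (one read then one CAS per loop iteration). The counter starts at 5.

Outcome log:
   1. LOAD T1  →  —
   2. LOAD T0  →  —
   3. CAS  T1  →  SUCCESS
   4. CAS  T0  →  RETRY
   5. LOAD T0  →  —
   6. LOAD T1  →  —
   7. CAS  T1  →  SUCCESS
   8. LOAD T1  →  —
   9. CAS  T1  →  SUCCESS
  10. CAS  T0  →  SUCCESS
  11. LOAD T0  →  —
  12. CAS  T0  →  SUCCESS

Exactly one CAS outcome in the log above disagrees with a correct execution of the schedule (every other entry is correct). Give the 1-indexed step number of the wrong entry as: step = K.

Re-executing:
   1) LOAD T1:  M=5  r_T1=5
   2) LOAD T0:  M=5  r_T0=5
   3) CAS  T1:  M=6  r_T1=5 ✓
   4) CAS  T0:  M=6  r_T0=5 ✗
   5) LOAD T0:  M=6  r_T0=6
   6) LOAD T1:  M=6  r_T1=6
   7) CAS  T1:  M=7  r_T1=6 ✓
   8) LOAD T1:  M=7  r_T1=7
   9) CAS  T1:  M=8  r_T1=7 ✓
  10) CAS  T0:  M=8  r_T0=6 ✗
  11) LOAD T0:  M=8  r_T0=8
  12) CAS  T0:  M=9  r_T0=8 ✓
Flip is step 10.

step = 10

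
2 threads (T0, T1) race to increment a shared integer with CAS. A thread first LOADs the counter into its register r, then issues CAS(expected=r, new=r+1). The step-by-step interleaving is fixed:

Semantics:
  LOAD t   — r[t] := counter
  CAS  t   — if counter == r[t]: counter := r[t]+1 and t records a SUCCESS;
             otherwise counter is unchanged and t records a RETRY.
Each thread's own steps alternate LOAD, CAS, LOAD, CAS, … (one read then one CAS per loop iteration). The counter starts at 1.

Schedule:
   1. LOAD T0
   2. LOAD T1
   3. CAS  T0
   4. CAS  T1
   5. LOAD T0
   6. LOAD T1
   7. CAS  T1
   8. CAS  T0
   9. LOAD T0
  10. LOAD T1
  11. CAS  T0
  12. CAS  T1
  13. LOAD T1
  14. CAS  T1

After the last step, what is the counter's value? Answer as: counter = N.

counter = 5

T0 LOAD — after: cnt=1, r=1 — load
T1 LOAD — after: cnt=1, r=1 — load
T0 CAS — after: cnt=2, r=1 — ok
T1 CAS — after: cnt=2, r=1 — retry
T0 LOAD — after: cnt=2, r=2 — load
T1 LOAD — after: cnt=2, r=2 — load
T1 CAS — after: cnt=3, r=2 — ok
T0 CAS — after: cnt=3, r=2 — retry
T0 LOAD — after: cnt=3, r=3 — load
T1 LOAD — after: cnt=3, r=3 — load
T0 CAS — after: cnt=4, r=3 — ok
T1 CAS — after: cnt=4, r=3 — retry
T1 LOAD — after: cnt=4, r=4 — load
T1 CAS — after: cnt=5, r=4 — ok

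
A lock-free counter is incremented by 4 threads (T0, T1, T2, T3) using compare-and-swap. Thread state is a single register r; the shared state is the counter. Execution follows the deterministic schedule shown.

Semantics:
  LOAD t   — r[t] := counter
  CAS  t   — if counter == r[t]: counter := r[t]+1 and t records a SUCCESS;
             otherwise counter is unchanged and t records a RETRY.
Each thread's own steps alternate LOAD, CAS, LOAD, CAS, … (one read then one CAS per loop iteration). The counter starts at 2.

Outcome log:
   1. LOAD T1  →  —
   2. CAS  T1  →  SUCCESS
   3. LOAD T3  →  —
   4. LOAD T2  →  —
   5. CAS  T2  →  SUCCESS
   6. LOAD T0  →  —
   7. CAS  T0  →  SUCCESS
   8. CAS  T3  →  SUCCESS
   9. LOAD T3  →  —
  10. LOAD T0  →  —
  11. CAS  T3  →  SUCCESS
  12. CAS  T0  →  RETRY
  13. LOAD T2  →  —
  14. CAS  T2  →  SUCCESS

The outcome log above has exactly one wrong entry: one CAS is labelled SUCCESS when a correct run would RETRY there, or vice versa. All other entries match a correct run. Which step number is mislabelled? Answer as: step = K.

step = 8

Reference trace:
#1 T1 reads 2
#2 T1 CAS(2→3) writes; counter now 3
#3 T3 reads 3
#4 T2 reads 3
#5 T2 CAS(3→4) writes; counter now 4
#6 T0 reads 4
#7 T0 CAS(4→5) writes; counter now 5
#8 T3 CAS(3→4) fails; counter now 5
#9 T3 reads 5
#10 T0 reads 5
#11 T3 CAS(5→6) writes; counter now 6
#12 T0 CAS(5→6) fails; counter now 6
#13 T2 reads 6
#14 T2 CAS(6→7) writes; counter now 7
Mismatch at 8.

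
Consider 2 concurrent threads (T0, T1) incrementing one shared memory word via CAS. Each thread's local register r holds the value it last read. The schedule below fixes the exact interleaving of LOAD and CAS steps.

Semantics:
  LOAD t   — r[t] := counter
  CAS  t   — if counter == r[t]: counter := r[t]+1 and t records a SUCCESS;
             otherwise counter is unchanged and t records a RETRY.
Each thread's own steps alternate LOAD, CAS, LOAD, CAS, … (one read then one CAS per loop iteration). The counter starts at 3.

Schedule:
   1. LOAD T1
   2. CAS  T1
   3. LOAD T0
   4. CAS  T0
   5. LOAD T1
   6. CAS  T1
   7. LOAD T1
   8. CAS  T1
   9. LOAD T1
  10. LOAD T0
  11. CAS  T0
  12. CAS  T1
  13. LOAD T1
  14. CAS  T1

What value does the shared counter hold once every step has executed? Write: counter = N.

   1) LOAD T1:  M=3  r_T1=3
   2) CAS  T1:  M=4  r_T1=3 ✓
   3) LOAD T0:  M=4  r_T0=4
   4) CAS  T0:  M=5  r_T0=4 ✓
   5) LOAD T1:  M=5  r_T1=5
   6) CAS  T1:  M=6  r_T1=5 ✓
   7) LOAD T1:  M=6  r_T1=6
   8) CAS  T1:  M=7  r_T1=6 ✓
   9) LOAD T1:  M=7  r_T1=7
  10) LOAD T0:  M=7  r_T0=7
  11) CAS  T0:  M=8  r_T0=7 ✓
  12) CAS  T1:  M=8  r_T1=7 ✗
  13) LOAD T1:  M=8  r_T1=8
  14) CAS  T1:  M=9  r_T1=8 ✓

counter = 9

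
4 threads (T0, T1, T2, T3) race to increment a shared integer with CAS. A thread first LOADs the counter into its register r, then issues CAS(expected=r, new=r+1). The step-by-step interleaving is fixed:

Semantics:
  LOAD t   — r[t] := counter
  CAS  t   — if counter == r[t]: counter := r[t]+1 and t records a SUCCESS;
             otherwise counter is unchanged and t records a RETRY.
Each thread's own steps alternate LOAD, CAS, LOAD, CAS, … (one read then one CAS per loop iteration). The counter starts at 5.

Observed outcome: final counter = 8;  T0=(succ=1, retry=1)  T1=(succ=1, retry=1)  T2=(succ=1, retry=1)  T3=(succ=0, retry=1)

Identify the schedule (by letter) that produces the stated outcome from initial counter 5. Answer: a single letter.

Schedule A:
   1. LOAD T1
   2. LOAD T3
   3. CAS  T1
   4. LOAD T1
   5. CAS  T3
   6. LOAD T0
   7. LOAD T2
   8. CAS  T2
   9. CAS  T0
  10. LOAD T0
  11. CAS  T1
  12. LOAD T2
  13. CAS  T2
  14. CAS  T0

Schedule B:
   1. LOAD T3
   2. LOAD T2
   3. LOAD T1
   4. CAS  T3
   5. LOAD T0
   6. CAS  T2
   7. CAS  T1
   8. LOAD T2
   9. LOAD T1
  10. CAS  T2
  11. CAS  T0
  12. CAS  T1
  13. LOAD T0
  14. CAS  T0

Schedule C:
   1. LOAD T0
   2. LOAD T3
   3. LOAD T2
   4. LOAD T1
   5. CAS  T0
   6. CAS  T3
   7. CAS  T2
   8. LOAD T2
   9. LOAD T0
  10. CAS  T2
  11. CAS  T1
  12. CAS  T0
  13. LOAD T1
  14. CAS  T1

Tracing schedule C:
1. LOAD T0 → mem=5 r[T0]=5 [LOAD]
2. LOAD T3 → mem=5 r[T3]=5 [LOAD]
3. LOAD T2 → mem=5 r[T2]=5 [LOAD]
4. LOAD T1 → mem=5 r[T1]=5 [LOAD]
5. CAS T0 → mem=6 r[T0]=5 [OK]
6. CAS T3 → mem=6 r[T3]=5 [RETRY]
7. CAS T2 → mem=6 r[T2]=5 [RETRY]
8. LOAD T2 → mem=6 r[T2]=6 [LOAD]
9. LOAD T0 → mem=6 r[T0]=6 [LOAD]
10. CAS T2 → mem=7 r[T2]=6 [OK]
11. CAS T1 → mem=7 r[T1]=5 [RETRY]
12. CAS T0 → mem=7 r[T0]=6 [RETRY]
13. LOAD T1 → mem=7 r[T1]=7 [LOAD]
14. CAS T1 → mem=8 r[T1]=7 [OK]

C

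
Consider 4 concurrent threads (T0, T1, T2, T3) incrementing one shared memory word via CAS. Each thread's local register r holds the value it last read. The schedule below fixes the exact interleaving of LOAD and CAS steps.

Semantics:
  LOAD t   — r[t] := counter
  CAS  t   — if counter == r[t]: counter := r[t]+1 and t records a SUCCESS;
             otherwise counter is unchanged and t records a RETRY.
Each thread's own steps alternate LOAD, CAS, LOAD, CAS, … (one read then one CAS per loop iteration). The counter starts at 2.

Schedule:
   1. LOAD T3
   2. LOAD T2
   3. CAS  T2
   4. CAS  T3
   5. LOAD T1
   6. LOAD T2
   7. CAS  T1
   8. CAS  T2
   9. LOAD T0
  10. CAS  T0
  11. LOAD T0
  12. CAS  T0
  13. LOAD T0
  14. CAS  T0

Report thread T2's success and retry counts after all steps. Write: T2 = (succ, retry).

T2 = (1, 1)

[1] T3.load  rd  (counter 2, T3.r 2)
[2] T2.load  rd  (counter 2, T2.r 2)
[3] T2.cas  hit  (counter 3, T2.r 2)
[4] T3.cas  miss  (counter 3, T3.r 2)
[5] T1.load  rd  (counter 3, T1.r 3)
[6] T2.load  rd  (counter 3, T2.r 3)
[7] T1.cas  hit  (counter 4, T1.r 3)
[8] T2.cas  miss  (counter 4, T2.r 3)
[9] T0.load  rd  (counter 4, T0.r 4)
[10] T0.cas  hit  (counter 5, T0.r 4)
[11] T0.load  rd  (counter 5, T0.r 5)
[12] T0.cas  hit  (counter 6, T0.r 5)
[13] T0.load  rd  (counter 6, T0.r 6)
[14] T0.cas  hit  (counter 7, T0.r 6)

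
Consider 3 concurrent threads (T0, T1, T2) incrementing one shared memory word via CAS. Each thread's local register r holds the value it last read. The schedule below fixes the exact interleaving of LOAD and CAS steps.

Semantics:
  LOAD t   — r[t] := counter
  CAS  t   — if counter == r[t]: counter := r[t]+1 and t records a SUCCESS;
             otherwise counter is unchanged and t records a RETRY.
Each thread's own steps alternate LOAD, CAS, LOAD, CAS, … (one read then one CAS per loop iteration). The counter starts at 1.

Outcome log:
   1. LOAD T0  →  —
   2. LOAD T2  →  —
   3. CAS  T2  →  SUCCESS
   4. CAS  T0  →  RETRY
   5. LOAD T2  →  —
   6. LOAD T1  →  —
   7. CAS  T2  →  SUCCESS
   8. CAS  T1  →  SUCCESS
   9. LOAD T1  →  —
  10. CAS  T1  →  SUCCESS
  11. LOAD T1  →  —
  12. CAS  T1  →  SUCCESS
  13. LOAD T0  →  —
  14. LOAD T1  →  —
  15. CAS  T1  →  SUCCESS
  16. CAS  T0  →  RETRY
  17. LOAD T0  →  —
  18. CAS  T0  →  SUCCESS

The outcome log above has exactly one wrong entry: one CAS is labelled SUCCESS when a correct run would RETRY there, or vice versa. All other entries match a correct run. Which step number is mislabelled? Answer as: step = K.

Re-executing:
T0 LOAD — after: cnt=1, r=1 — load
T2 LOAD — after: cnt=1, r=1 — load
T2 CAS — after: cnt=2, r=1 — ok
T0 CAS — after: cnt=2, r=1 — retry
T2 LOAD — after: cnt=2, r=2 — load
T1 LOAD — after: cnt=2, r=2 — load
T2 CAS — after: cnt=3, r=2 — ok
T1 CAS — after: cnt=3, r=2 — retry
T1 LOAD — after: cnt=3, r=3 — load
T1 CAS — after: cnt=4, r=3 — ok
T1 LOAD — after: cnt=4, r=4 — load
T1 CAS — after: cnt=5, r=4 — ok
T0 LOAD — after: cnt=5, r=5 — load
T1 LOAD — after: cnt=5, r=5 — load
T1 CAS — after: cnt=6, r=5 — ok
T0 CAS — after: cnt=6, r=5 — retry
T0 LOAD — after: cnt=6, r=6 — load
T0 CAS — after: cnt=7, r=6 — ok
Log disagrees first at step 8.

step = 8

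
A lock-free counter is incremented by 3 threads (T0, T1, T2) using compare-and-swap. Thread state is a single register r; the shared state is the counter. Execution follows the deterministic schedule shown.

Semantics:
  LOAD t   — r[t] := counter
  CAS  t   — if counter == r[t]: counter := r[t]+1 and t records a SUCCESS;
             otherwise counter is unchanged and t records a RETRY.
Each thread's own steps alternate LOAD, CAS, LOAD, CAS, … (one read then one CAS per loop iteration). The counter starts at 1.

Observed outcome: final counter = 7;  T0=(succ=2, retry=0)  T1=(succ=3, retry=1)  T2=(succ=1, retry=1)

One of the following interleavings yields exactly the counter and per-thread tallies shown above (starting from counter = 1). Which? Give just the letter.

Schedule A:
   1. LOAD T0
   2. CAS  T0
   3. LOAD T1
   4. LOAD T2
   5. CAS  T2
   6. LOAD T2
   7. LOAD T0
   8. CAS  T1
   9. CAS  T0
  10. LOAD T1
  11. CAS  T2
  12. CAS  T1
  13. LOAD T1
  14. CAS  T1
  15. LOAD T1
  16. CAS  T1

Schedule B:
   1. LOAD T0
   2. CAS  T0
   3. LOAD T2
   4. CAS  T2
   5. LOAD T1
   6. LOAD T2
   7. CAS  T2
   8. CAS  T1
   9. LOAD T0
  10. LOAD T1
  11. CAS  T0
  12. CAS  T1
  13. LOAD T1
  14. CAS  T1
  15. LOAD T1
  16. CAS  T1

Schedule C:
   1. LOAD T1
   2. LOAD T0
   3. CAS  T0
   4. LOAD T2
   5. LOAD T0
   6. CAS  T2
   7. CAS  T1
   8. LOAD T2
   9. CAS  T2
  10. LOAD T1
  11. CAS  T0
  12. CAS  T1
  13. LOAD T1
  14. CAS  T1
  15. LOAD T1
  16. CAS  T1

A

Run A:
step 1: T0 LOAD ⇒ load; ctr=1 reg=1
step 2: T0 CAS ⇒ ok; ctr=2 reg=1
step 3: T1 LOAD ⇒ load; ctr=2 reg=2
step 4: T2 LOAD ⇒ load; ctr=2 reg=2
step 5: T2 CAS ⇒ ok; ctr=3 reg=2
step 6: T2 LOAD ⇒ load; ctr=3 reg=3
step 7: T0 LOAD ⇒ load; ctr=3 reg=3
step 8: T1 CAS ⇒ retry; ctr=3 reg=2
step 9: T0 CAS ⇒ ok; ctr=4 reg=3
step 10: T1 LOAD ⇒ load; ctr=4 reg=4
step 11: T2 CAS ⇒ retry; ctr=4 reg=3
step 12: T1 CAS ⇒ ok; ctr=5 reg=4
step 13: T1 LOAD ⇒ load; ctr=5 reg=5
step 14: T1 CAS ⇒ ok; ctr=6 reg=5
step 15: T1 LOAD ⇒ load; ctr=6 reg=6
step 16: T1 CAS ⇒ ok; ctr=7 reg=6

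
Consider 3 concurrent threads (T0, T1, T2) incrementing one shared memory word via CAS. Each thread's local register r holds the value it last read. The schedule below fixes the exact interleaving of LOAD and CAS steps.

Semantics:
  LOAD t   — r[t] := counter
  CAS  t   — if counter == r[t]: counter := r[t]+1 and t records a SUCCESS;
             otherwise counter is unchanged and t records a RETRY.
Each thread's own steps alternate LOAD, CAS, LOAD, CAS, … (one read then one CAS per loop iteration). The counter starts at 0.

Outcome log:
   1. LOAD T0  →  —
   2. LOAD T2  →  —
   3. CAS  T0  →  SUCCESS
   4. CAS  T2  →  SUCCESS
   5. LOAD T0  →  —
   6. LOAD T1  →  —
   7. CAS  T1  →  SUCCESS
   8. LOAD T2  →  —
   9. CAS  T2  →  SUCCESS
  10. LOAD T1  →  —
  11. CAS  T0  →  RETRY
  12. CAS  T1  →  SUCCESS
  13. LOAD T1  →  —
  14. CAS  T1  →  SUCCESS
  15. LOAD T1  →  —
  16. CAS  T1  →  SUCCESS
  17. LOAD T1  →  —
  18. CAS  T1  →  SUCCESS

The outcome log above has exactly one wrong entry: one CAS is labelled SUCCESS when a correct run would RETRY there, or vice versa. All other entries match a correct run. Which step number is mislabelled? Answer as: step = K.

Reference trace:
[1] T0.load  rd  (counter 0, T0.r 0)
[2] T2.load  rd  (counter 0, T2.r 0)
[3] T0.cas  hit  (counter 1, T0.r 0)
[4] T2.cas  miss  (counter 1, T2.r 0)
[5] T0.load  rd  (counter 1, T0.r 1)
[6] T1.load  rd  (counter 1, T1.r 1)
[7] T1.cas  hit  (counter 2, T1.r 1)
[8] T2.load  rd  (counter 2, T2.r 2)
[9] T2.cas  hit  (counter 3, T2.r 2)
[10] T1.load  rd  (counter 3, T1.r 3)
[11] T0.cas  miss  (counter 3, T0.r 1)
[12] T1.cas  hit  (counter 4, T1.r 3)
[13] T1.load  rd  (counter 4, T1.r 4)
[14] T1.cas  hit  (counter 5, T1.r 4)
[15] T1.load  rd  (counter 5, T1.r 5)
[16] T1.cas  hit  (counter 6, T1.r 5)
[17] T1.load  rd  (counter 6, T1.r 6)
[18] T1.cas  hit  (counter 7, T1.r 6)
Mismatch at 4.

step = 4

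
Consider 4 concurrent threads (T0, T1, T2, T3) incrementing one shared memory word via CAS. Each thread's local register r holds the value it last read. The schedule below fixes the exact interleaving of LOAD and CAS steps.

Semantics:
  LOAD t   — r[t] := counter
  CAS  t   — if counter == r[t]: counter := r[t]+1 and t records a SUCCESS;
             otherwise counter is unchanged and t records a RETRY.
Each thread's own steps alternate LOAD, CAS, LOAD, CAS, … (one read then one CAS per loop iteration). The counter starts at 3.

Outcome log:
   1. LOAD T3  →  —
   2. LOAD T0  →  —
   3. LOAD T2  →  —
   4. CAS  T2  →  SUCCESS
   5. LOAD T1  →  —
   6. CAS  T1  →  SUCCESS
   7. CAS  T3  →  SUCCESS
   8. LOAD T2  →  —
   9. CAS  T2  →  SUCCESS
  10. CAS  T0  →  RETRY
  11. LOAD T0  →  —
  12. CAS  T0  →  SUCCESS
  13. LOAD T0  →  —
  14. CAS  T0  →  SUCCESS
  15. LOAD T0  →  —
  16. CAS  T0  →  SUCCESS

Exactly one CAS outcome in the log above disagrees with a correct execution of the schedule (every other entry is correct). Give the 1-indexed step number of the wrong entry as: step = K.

step = 7

Correct run:
1. LOAD T3 → mem=3 r[T3]=3 [LOAD]
2. LOAD T0 → mem=3 r[T0]=3 [LOAD]
3. LOAD T2 → mem=3 r[T2]=3 [LOAD]
4. CAS T2 → mem=4 r[T2]=3 [OK]
5. LOAD T1 → mem=4 r[T1]=4 [LOAD]
6. CAS T1 → mem=5 r[T1]=4 [OK]
7. CAS T3 → mem=5 r[T3]=3 [RETRY]
8. LOAD T2 → mem=5 r[T2]=5 [LOAD]
9. CAS T2 → mem=6 r[T2]=5 [OK]
10. CAS T0 → mem=6 r[T0]=3 [RETRY]
11. LOAD T0 → mem=6 r[T0]=6 [LOAD]
12. CAS T0 → mem=7 r[T0]=6 [OK]
13. LOAD T0 → mem=7 r[T0]=7 [LOAD]
14. CAS T0 → mem=8 r[T0]=7 [OK]
15. LOAD T0 → mem=8 r[T0]=8 [LOAD]
16. CAS T0 → mem=9 r[T0]=8 [OK]
Flip is step 7.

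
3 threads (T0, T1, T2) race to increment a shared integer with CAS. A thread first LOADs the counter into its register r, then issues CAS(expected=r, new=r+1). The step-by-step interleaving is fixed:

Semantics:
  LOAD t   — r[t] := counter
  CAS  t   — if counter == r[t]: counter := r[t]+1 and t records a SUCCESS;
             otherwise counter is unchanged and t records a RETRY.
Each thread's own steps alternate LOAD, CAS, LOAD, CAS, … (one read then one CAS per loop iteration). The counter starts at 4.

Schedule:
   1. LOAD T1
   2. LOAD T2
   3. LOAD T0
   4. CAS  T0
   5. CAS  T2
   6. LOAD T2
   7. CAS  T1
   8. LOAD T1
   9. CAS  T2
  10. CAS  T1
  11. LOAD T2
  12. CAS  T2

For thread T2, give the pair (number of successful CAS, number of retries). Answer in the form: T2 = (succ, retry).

1. LOAD T1 → mem=4 r[T1]=4 [LOAD]
2. LOAD T2 → mem=4 r[T2]=4 [LOAD]
3. LOAD T0 → mem=4 r[T0]=4 [LOAD]
4. CAS T0 → mem=5 r[T0]=4 [OK]
5. CAS T2 → mem=5 r[T2]=4 [RETRY]
6. LOAD T2 → mem=5 r[T2]=5 [LOAD]
7. CAS T1 → mem=5 r[T1]=4 [RETRY]
8. LOAD T1 → mem=5 r[T1]=5 [LOAD]
9. CAS T2 → mem=6 r[T2]=5 [OK]
10. CAS T1 → mem=6 r[T1]=5 [RETRY]
11. LOAD T2 → mem=6 r[T2]=6 [LOAD]
12. CAS T2 → mem=7 r[T2]=6 [OK]

T2 = (2, 1)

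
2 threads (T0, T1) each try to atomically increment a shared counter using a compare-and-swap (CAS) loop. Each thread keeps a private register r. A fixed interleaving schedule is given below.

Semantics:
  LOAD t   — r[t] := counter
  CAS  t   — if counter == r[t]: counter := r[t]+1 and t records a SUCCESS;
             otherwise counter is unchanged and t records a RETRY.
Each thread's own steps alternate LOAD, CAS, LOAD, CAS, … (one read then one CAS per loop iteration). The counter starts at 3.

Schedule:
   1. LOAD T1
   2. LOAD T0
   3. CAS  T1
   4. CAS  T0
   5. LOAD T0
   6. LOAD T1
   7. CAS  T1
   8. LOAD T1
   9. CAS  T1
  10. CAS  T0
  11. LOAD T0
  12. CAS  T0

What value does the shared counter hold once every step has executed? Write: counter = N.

counter = 7

1. LOAD T1 → mem=3 r[T1]=3 [LOAD]
2. LOAD T0 → mem=3 r[T0]=3 [LOAD]
3. CAS T1 → mem=4 r[T1]=3 [OK]
4. CAS T0 → mem=4 r[T0]=3 [RETRY]
5. LOAD T0 → mem=4 r[T0]=4 [LOAD]
6. LOAD T1 → mem=4 r[T1]=4 [LOAD]
7. CAS T1 → mem=5 r[T1]=4 [OK]
8. LOAD T1 → mem=5 r[T1]=5 [LOAD]
9. CAS T1 → mem=6 r[T1]=5 [OK]
10. CAS T0 → mem=6 r[T0]=4 [RETRY]
11. LOAD T0 → mem=6 r[T0]=6 [LOAD]
12. CAS T0 → mem=7 r[T0]=6 [OK]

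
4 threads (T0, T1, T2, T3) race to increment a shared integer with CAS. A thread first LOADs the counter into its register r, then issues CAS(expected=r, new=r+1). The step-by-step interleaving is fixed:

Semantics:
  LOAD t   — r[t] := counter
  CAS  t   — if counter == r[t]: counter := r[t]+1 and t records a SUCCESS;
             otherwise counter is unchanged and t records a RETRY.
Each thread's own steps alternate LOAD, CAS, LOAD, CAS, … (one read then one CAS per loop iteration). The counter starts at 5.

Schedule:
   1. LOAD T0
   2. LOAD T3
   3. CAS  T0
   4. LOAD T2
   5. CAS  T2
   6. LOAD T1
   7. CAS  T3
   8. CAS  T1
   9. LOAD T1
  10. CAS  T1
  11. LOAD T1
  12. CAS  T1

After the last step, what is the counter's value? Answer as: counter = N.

counter = 10

#1 T0 reads 5
#2 T3 reads 5
#3 T0 CAS(5→6) writes; counter now 6
#4 T2 reads 6
#5 T2 CAS(6→7) writes; counter now 7
#6 T1 reads 7
#7 T3 CAS(5→6) fails; counter now 7
#8 T1 CAS(7→8) writes; counter now 8
#9 T1 reads 8
#10 T1 CAS(8→9) writes; counter now 9
#11 T1 reads 9
#12 T1 CAS(9→10) writes; counter now 10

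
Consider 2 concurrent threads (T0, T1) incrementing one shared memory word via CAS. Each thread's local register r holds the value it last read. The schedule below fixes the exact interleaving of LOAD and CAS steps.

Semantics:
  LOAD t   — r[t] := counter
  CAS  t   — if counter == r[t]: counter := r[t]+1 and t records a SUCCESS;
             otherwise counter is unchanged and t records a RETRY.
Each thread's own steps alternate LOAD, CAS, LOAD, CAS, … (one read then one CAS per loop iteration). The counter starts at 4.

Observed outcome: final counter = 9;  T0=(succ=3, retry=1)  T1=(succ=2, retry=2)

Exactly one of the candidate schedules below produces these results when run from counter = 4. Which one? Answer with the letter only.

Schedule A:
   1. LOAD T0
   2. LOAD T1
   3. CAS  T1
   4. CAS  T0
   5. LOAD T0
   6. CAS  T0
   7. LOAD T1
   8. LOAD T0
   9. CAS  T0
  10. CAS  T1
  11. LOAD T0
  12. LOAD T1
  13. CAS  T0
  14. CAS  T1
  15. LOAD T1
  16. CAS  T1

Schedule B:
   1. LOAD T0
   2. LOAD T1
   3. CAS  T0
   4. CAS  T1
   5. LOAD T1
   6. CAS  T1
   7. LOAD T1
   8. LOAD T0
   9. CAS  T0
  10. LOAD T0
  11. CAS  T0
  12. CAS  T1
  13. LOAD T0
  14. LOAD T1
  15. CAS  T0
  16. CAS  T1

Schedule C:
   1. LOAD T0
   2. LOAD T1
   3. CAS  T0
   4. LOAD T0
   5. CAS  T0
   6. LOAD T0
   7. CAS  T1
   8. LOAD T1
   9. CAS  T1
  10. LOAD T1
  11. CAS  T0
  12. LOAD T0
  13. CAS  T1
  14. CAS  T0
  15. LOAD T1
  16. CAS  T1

Run A:
[1] T0.load  rd  (counter 4, T0.r 4)
[2] T1.load  rd  (counter 4, T1.r 4)
[3] T1.cas  hit  (counter 5, T1.r 4)
[4] T0.cas  miss  (counter 5, T0.r 4)
[5] T0.load  rd  (counter 5, T0.r 5)
[6] T0.cas  hit  (counter 6, T0.r 5)
[7] T1.load  rd  (counter 6, T1.r 6)
[8] T0.load  rd  (counter 6, T0.r 6)
[9] T0.cas  hit  (counter 7, T0.r 6)
[10] T1.cas  miss  (counter 7, T1.r 6)
[11] T0.load  rd  (counter 7, T0.r 7)
[12] T1.load  rd  (counter 7, T1.r 7)
[13] T0.cas  hit  (counter 8, T0.r 7)
[14] T1.cas  miss  (counter 8, T1.r 7)
[15] T1.load  rd  (counter 8, T1.r 8)
[16] T1.cas  hit  (counter 9, T1.r 8)

A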